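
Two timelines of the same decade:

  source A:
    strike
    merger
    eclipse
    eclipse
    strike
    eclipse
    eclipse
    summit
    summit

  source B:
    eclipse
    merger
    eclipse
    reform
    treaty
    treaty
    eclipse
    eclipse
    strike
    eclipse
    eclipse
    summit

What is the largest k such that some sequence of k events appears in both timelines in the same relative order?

7

One common subsequence of length 7: merger (source A #2, source B #2); then eclipse (source A #3, source B #7); then eclipse (source A #4, source B #8); then strike (source A #5, source B #9); then eclipse (source A #6, source B #10); then eclipse (source A #7, source B #11); then summit (source A #9, source B #12). Since dp[9][12] = 7, nothing longer is possible.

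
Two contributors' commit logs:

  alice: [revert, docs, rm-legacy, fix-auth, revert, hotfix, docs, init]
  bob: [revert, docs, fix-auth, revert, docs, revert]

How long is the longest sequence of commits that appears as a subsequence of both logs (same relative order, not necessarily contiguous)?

One common subsequence of length 5: revert [1,1], docs [2,2], fix-auth [4,3], revert [5,4], docs [7,5]. The LCS DP gives dp[8][6] = 5, so this is optimal.

5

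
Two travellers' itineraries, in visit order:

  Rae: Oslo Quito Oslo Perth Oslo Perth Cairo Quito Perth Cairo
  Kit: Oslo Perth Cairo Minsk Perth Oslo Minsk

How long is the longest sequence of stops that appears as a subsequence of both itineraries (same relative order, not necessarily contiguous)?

Taking Oslo (Rae #5, Kit #1) → Perth (Rae #6, Kit #2) → Cairo (Rae #7, Kit #3) → Perth (Rae #9, Kit #5) gives a common subsequence of length 4. dp[10][7] = 4 confirms this is the maximum.

4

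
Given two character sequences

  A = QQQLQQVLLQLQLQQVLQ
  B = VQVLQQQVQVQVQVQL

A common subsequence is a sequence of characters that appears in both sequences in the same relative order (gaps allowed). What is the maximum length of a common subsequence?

10

One common subsequence of length 10: Q (A #1, B #2), then Q (A #2, B #5), then Q (A #3, B #6), then Q (A #5, B #7), then Q (A #6, B #9), then V (A #7, B #10), then Q (A #10, B #11), then Q (A #12, B #13), then Q (A #15, B #15), then L (A #17, B #16), and the DP table's final entry dp[18][16] is also 10, so no common subsequence is longer.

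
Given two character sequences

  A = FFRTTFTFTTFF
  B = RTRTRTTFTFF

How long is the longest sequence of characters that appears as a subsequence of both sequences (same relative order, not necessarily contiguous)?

8

Let dp[i][j] be the LCS length of the first i characters of A and the first j characters of B. dp[i][j] = dp[i-1][j-1]+1 when the i-th and j-th characters match, else max(dp[i-1][j], dp[i][j-1]).
    ·  R  T  R  T  R  T  T  F  T  F  F
 ·  0  0  0  0  0  0  0  0  0  0  0  0
 F  0  0  0  0  0  0  0  0  1  1  1  1
 F  0  0  0  0  0  0  0  0  1  1  2  2
 R  0  1  1  1  1  1  1  1  1  1  2  2
 T  0  1  2  2  2  2  2  2  2  2  2  2
 T  0  1  2  2  3  3  3  3  3  3  3  3
 F  0  1  2  2  3  3  3  3  4  4  4  4
 T  0  1  2  2  3  3  4  4  4  5  5  5
 F  0  1  2  2  3  3  4  4  5  5  6  6
 T  0  1  2  2  3  3  4  5  5  6  6  6
 T  0  1  2  2  3  3  4  5  5  6  6  6
 F  0  1  2  2  3  3  4  5  6  6  7  7
 F  0  1  2  2  3  3  4  5  6  6  7  8
dp[12][11] = 8. One LCS (by backtracking along matches): RTTTFTFF.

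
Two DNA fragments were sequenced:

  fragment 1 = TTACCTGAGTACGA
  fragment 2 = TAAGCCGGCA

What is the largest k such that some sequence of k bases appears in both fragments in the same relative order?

8

Let dp[i][j] be the LCS length of the first i bases of fragment 1 and the first j bases of fragment 2. dp[i][j] = dp[i-1][j-1]+1 when the i-th and j-th bases match, else max(dp[i-1][j], dp[i][j-1]).
    ·  T  A  A  G  C  C  G  G  C  A
 ·  0  0  0  0  0  0  0  0  0  0  0
 T  0  1  1  1  1  1  1  1  1  1  1
 T  0  1  1  1  1  1  1  1  1  1  1
 A  0  1  2  2  2  2  2  2  2  2  2
 C  0  1  2  2  2  3  3  3  3  3  3
 C  0  1  2  2  2  3  4  4  4  4  4
 T  0  1  2  2  2  3  4  4  4  4  4
 G  0  1  2  2  3  3  4  5  5  5  5
 A  0  1  2  3  3  3  4  5  5  5  6
 G  0  1  2  3  4  4  4  5  6  6  6
 T  0  1  2  3  4  4  4  5  6  6  6
 A  0  1  2  3  4  4  4  5  6  6  7
 C  0  1  2  3  4  5  5  5  6  7  7
 G  0  1  2  3  4  5  5  6  6  7  7
 A  0  1  2  3  4  5  5  6  6  7  8
dp[14][10] = 8. One LCS (by backtracking along matches): TACCGGCA.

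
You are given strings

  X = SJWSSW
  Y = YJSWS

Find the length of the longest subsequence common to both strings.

3

Match S at X[1]=Y[3], then W at X[3]=Y[4], then S at X[5]=Y[5] — 3 characters in the same relative order in both. Since dp[6][5] = 3, nothing longer is possible.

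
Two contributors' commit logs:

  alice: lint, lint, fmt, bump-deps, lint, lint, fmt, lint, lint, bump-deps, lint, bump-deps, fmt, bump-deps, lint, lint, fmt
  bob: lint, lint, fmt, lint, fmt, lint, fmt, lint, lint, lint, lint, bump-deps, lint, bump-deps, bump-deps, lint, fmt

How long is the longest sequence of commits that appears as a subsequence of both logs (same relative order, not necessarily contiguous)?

14

Taking lint (alice #1, bob #1); then lint (alice #2, bob #2); then fmt (alice #3, bob #3); then lint (alice #5, bob #4); then lint (alice #6, bob #6); then fmt (alice #7, bob #7); then lint (alice #8, bob #10); then lint (alice #9, bob #11); then bump-deps (alice #10, bob #12); then lint (alice #11, bob #13); then bump-deps (alice #12, bob #14); then bump-deps (alice #14, bob #15); then lint (alice #16, bob #16); then fmt (alice #17, bob #17) gives a common subsequence of length 14. The LCS DP gives dp[17][17] = 14, so this is optimal.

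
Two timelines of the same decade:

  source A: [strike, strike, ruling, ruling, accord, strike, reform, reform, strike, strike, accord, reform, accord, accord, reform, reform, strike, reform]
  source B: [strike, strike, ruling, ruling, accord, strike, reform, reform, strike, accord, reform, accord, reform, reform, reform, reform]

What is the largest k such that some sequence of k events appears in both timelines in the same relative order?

Taking strike at source A[1]=source B[1]; then strike at source A[2]=source B[2]; then ruling at source A[3]=source B[3]; then ruling at source A[4]=source B[4]; then accord at source A[5]=source B[5]; then strike at source A[6]=source B[6]; then reform at source A[7]=source B[7]; then reform at source A[8]=source B[8]; then strike at source A[10]=source B[9]; then accord at source A[11]=source B[10]; then reform at source A[12]=source B[11]; then accord at source A[13]=source B[12]; then reform at source A[15]=source B[14]; then reform at source A[16]=source B[15]; then reform at source A[18]=source B[16] gives a common subsequence of length 15. The LCS DP gives dp[18][16] = 15, so this is optimal.

15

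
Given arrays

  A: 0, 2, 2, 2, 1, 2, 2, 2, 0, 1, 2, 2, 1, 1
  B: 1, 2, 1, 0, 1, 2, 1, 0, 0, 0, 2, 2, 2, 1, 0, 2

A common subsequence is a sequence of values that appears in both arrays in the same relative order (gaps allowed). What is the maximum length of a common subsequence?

Match 0 at A[1]=B[4], then 2 at A[4]=B[6], then 1 at A[5]=B[7], then 2 at A[6]=B[11], then 2 at A[7]=B[12], then 2 at A[8]=B[13], then 0 at A[9]=B[15], then 2 at A[12]=B[16] — 8 values in the same relative order in both. Since dp[14][16] = 8, nothing longer is possible.

8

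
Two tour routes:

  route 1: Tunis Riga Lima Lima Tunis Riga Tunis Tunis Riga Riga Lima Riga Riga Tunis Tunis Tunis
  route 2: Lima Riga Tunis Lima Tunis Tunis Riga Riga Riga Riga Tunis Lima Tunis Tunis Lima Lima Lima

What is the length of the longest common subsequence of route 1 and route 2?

11

Match Tunis [1,3], then Lima [4,4], then Tunis [7,5], then Tunis [8,6], then Riga [9,7], then Riga [10,8], then Riga [12,9], then Riga [13,10], then Tunis [14,11], then Tunis [15,13], then Tunis [16,14] — 11 stops in the same relative order in both. Since dp[16][17] = 11, nothing longer is possible.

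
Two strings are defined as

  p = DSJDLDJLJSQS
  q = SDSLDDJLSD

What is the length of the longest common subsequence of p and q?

7

Pick D at p[1]=q[2] → S at p[2]=q[3] → D at p[4]=q[5] → D at p[6]=q[6] → J at p[7]=q[7] → L at p[8]=q[8] → S at p[10]=q[9]; all 7 characters appear in both, in order. The LCS DP gives dp[12][10] = 7, so this is optimal.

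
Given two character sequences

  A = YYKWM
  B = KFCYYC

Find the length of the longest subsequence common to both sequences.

Let dp[i][j] be the LCS length of the first i characters of A and the first j characters of B. dp[i][j] = dp[i-1][j-1]+1 when the i-th and j-th characters match, else max(dp[i-1][j], dp[i][j-1]).
    ·  K  F  C  Y  Y  C
 ·  0  0  0  0  0  0  0
 Y  0  0  0  0  1  1  1
 Y  0  0  0  0  1  2  2
 K  0  1  1  1  1  2  2
 W  0  1  1  1  1  2  2
 M  0  1  1  1  1  2  2
dp[5][6] = 2. One LCS (by backtracking along matches): YY.

2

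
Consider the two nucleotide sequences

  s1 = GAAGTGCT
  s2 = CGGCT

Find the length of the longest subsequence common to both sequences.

Pick G [4,2], G [6,3], C [7,4], T [8,5]; all 4 bases appear in both, in order, and the DP table's final entry dp[8][5] is also 4, so no common subsequence is longer.

4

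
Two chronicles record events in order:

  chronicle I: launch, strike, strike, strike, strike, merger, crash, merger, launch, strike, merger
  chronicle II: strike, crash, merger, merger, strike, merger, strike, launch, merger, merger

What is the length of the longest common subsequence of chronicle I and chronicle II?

5

Match strike (chronicle I #2, chronicle II #1), strike (chronicle I #3, chronicle II #5), strike (chronicle I #4, chronicle II #7), merger (chronicle I #8, chronicle II #9), merger (chronicle I #11, chronicle II #10) — 5 events in the same relative order in both. The LCS DP gives dp[11][10] = 5, so this is optimal.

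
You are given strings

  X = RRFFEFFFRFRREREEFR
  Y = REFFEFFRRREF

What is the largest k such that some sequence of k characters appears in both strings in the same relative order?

One common subsequence of length 11: R (X #1, Y #1), then F (X #3, Y #3), then F (X #4, Y #4), then E (X #5, Y #5), then F (X #8, Y #6), then F (X #10, Y #7), then R (X #11, Y #8), then R (X #12, Y #9), then R (X #14, Y #10), then E (X #16, Y #11), then F (X #17, Y #12). The LCS DP gives dp[18][12] = 11, so this is optimal.

11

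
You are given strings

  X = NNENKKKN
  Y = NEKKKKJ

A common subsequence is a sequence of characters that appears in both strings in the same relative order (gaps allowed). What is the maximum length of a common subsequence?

Let dp[i][j] be the LCS length of the first i characters of X and the first j characters of Y. dp[i][j] = dp[i-1][j-1]+1 when the i-th and j-th characters match, else max(dp[i-1][j], dp[i][j-1]).
    ·  N  E  K  K  K  K  J
 ·  0  0  0  0  0  0  0  0
 N  0  1  1  1  1  1  1  1
 N  0  1  1  1  1  1  1  1
 E  0  1  2  2  2  2  2  2
 N  0  1  2  2  2  2  2  2
 K  0  1  2  3  3  3  3  3
 K  0  1  2  3  4  4  4  4
 K  0  1  2  3  4  5  5  5
 N  0  1  2  3  4  5  5  5
dp[8][7] = 5. One LCS (by backtracking along matches): NEKKK.

5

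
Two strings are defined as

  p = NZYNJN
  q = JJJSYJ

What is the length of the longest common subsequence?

2

Taking Y [3,5], J [5,6] gives a common subsequence of length 2, and the DP table's final entry dp[6][6] is also 2, so no common subsequence is longer.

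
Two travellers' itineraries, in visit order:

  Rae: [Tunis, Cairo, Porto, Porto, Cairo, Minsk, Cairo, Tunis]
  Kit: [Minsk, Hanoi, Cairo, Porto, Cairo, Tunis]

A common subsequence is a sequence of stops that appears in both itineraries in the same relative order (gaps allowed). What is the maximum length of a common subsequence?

4

Match Cairo (Rae #2, Kit #3), Porto (Rae #4, Kit #4), Cairo (Rae #7, Kit #5), Tunis (Rae #8, Kit #6) — 4 stops in the same relative order in both. Since dp[8][6] = 4, nothing longer is possible.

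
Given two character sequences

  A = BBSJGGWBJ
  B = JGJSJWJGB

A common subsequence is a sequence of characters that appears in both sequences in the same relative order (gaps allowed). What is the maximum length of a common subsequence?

4

Match S at A[3]=B[4]; then J at A[4]=B[7]; then G at A[6]=B[8]; then B at A[8]=B[9] — 4 characters in the same relative order in both. Since dp[9][9] = 4, nothing longer is possible.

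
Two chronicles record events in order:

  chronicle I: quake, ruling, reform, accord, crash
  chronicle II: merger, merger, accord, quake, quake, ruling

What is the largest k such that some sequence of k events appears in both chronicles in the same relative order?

One common subsequence of length 2: quake [1,5]; then ruling [2,6]. The LCS DP gives dp[5][6] = 2, so this is optimal.

2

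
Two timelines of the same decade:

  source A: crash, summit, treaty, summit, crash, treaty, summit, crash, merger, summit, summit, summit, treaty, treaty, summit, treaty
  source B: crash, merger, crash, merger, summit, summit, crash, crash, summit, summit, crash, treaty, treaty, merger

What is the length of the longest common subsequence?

Match crash at source A[1]=source B[3]; then summit at source A[2]=source B[5]; then summit at source A[4]=source B[6]; then crash at source A[5]=source B[7]; then crash at source A[8]=source B[8]; then summit at source A[10]=source B[9]; then summit at source A[11]=source B[10]; then treaty at source A[13]=source B[12]; then treaty at source A[14]=source B[13] — 9 events in the same relative order in both. dp[16][14] = 9 confirms this is the maximum.

9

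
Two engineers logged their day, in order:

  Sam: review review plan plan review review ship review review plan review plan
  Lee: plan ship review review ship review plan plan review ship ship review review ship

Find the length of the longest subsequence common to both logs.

One common subsequence of length 8: review [1,4], review [2,6], plan [3,7], plan [4,8], review [5,9], ship [7,11], review [8,12], review [9,13], and the DP table's final entry dp[12][14] is also 8, so no common subsequence is longer.

8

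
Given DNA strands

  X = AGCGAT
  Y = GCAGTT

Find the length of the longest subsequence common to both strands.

Let dp[i][j] be the LCS length of the first i bases of X and the first j bases of Y. dp[i][j] = dp[i-1][j-1]+1 when the i-th and j-th bases match, else max(dp[i-1][j], dp[i][j-1]).
    ·  G  C  A  G  T  T
 ·  0  0  0  0  0  0  0
 A  0  0  0  1  1  1  1
 G  0  1  1  1  2  2  2
 C  0  1  2  2  2  2  2
 G  0  1  2  2  3  3  3
 A  0  1  2  3  3  3  3
 T  0  1  2  3  3  4  4
dp[6][6] = 4. One LCS (by backtracking along matches): GCGT.

4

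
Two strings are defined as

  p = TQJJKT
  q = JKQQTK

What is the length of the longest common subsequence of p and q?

Let dp[i][j] be the LCS length of the first i characters of p and the first j characters of q. dp[i][j] = dp[i-1][j-1]+1 when the i-th and j-th characters match, else max(dp[i-1][j], dp[i][j-1]).
    ·  J  K  Q  Q  T  K
 ·  0  0  0  0  0  0  0
 T  0  0  0  0  0  1  1
 Q  0  0  0  1  1  1  1
 J  0  1  1  1  1  1  1
 J  0  1  1  1  1  1  1
 K  0  1  2  2  2  2  2
 T  0  1  2  2  2  3  3
dp[6][6] = 3. One LCS (by backtracking along matches): JKT.

3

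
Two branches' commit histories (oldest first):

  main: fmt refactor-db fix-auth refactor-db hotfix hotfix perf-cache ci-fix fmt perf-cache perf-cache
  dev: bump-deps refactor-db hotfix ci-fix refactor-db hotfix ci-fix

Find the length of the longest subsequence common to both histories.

One common subsequence of length 4: refactor-db (main #2, dev #2) → refactor-db (main #4, dev #5) → hotfix (main #6, dev #6) → ci-fix (main #8, dev #7), and the DP table's final entry dp[11][7] is also 4, so no common subsequence is longer.

4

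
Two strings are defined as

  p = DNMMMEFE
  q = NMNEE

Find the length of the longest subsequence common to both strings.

Pick N (p #2, q #1) → M (p #3, q #2) → E (p #6, q #4) → E (p #8, q #5); all 4 characters appear in both, in order, and the DP table's final entry dp[8][5] is also 4, so no common subsequence is longer.

4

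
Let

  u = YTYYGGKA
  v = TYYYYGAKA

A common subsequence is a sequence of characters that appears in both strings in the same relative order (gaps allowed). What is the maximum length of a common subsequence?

Match Y [1,3] → Y [3,4] → Y [4,5] → G [5,6] → K [7,8] → A [8,9] — 6 characters in the same relative order in both, and the DP table's final entry dp[8][9] is also 6, so no common subsequence is longer.

6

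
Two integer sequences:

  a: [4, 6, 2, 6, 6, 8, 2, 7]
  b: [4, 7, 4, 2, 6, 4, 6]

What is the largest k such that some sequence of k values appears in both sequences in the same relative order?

4

Let dp[i][j] be the LCS length of the first i values of a and the first j values of b. dp[i][j] = dp[i-1][j-1]+1 when the i-th and j-th values match, else max(dp[i-1][j], dp[i][j-1]).
    ·  4  7  4  2  6  4  6
 ·  0  0  0  0  0  0  0  0
 4  0  1  1  1  1  1  1  1
 6  0  1  1  1  1  2  2  2
 2  0  1  1  1  2  2  2  2
 6  0  1  1  1  2  3  3  3
 6  0  1  1  1  2  3  3  4
 8  0  1  1  1  2  3  3  4
 2  0  1  1  1  2  3  3  4
 7  0  1  2  2  2  3  3  4
dp[8][7] = 4. One LCS (by backtracking along matches): 4, 2, 6, 6.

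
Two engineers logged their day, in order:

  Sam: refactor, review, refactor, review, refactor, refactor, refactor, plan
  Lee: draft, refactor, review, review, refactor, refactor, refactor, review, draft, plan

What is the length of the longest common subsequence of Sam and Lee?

Match refactor [1,2] → review [2,3] → review [4,4] → refactor [5,5] → refactor [6,6] → refactor [7,7] → plan [8,10] — 7 tasks in the same relative order in both, and the DP table's final entry dp[8][10] is also 7, so no common subsequence is longer.

7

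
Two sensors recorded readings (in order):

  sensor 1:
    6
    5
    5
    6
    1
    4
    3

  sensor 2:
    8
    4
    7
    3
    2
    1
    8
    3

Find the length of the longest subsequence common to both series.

Match 1 (sensor 1 #5, sensor 2 #6) → 3 (sensor 1 #7, sensor 2 #8) — 2 values in the same relative order in both, and the DP table's final entry dp[7][8] is also 2, so no common subsequence is longer.

2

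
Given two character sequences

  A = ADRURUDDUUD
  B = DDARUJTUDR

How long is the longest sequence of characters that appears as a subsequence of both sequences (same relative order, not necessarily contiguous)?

5

Let dp[i][j] be the LCS length of the first i characters of A and the first j characters of B. dp[i][j] = dp[i-1][j-1]+1 when the i-th and j-th characters match, else max(dp[i-1][j], dp[i][j-1]).
    ·  D  D  A  R  U  J  T  U  D  R
 ·  0  0  0  0  0  0  0  0  0  0  0
 A  0  0  0  1  1  1  1  1  1  1  1
 D  0  1  1  1  1  1  1  1  1  2  2
 R  0  1  1  1  2  2  2  2  2  2  3
 U  0  1  1  1  2  3  3  3  3  3  3
 R  0  1  1  1  2  3  3  3  3  3  4
 U  0  1  1  1  2  3  3  3  4  4  4
 D  0  1  2  2  2  3  3  3  4  5  5
 D  0  1  2  2  2  3  3  3  4  5  5
 U  0  1  2  2  2  3  3  3  4  5  5
 U  0  1  2  2  2  3  3  3  4  5  5
 D  0  1  2  2  2  3  3  3  4  5  5
dp[11][10] = 5. One LCS (by backtracking along matches): ARUUD.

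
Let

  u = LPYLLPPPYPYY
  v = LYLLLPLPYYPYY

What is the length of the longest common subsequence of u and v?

10

Pick L (u #1, v #1) → Y (u #3, v #2) → L (u #4, v #4) → L (u #5, v #5) → P (u #6, v #6) → P (u #7, v #8) → Y (u #9, v #10) → P (u #10, v #11) → Y (u #11, v #12) → Y (u #12, v #13); all 10 characters appear in both, in order. dp[12][13] = 10 confirms this is the maximum.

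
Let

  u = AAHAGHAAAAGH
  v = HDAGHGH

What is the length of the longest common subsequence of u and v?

One common subsequence of length 6: H (u #3, v #1) → A (u #4, v #3) → G (u #5, v #4) → H (u #6, v #5) → G (u #11, v #6) → H (u #12, v #7). The LCS DP gives dp[12][7] = 6, so this is optimal.

6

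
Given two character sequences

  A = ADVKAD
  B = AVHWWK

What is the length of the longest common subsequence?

3

Let dp[i][j] be the LCS length of the first i characters of A and the first j characters of B. dp[i][j] = dp[i-1][j-1]+1 when the i-th and j-th characters match, else max(dp[i-1][j], dp[i][j-1]).
    ·  A  V  H  W  W  K
 ·  0  0  0  0  0  0  0
 A  0  1  1  1  1  1  1
 D  0  1  1  1  1  1  1
 V  0  1  2  2  2  2  2
 K  0  1  2  2  2  2  3
 A  0  1  2  2  2  2  3
 D  0  1  2  2  2  2  3
dp[6][6] = 3. One LCS (by backtracking along matches): AVK.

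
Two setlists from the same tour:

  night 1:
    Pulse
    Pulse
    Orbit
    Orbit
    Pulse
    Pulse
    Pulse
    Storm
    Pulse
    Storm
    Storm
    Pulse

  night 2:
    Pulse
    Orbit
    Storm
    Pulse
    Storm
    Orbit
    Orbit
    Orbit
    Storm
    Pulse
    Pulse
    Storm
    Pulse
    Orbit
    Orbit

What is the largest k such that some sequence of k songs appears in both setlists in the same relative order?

8

Match Pulse (night 1 #1, night 2 #1); then Pulse (night 1 #2, night 2 #4); then Orbit (night 1 #3, night 2 #7); then Orbit (night 1 #4, night 2 #8); then Pulse (night 1 #6, night 2 #10); then Pulse (night 1 #7, night 2 #11); then Storm (night 1 #8, night 2 #12); then Pulse (night 1 #9, night 2 #13) — 8 songs in the same relative order in both. dp[12][15] = 8 confirms this is the maximum.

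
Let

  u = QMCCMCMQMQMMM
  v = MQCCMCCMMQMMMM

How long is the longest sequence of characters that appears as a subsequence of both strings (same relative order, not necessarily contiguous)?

11

Pick Q [1,2], M [2,5], C [3,6], C [4,7], M [5,8], M [7,9], Q [8,10], M [9,11], M [11,12], M [12,13], M [13,14]; all 11 characters appear in both, in order. The LCS DP gives dp[13][14] = 11, so this is optimal.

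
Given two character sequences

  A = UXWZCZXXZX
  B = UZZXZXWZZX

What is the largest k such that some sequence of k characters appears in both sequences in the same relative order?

One common subsequence of length 7: U (A #1, B #1) → Z (A #4, B #2) → Z (A #6, B #3) → X (A #7, B #4) → X (A #8, B #6) → Z (A #9, B #9) → X (A #10, B #10), and the DP table's final entry dp[10][10] is also 7, so no common subsequence is longer.

7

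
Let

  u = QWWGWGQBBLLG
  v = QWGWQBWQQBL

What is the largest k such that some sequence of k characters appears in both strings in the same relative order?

Let dp[i][j] be the LCS length of the first i characters of u and the first j characters of v. dp[i][j] = dp[i-1][j-1]+1 when the i-th and j-th characters match, else max(dp[i-1][j], dp[i][j-1]).
    ·  Q  W  G  W  Q  B  W  Q  Q  B  L
 ·  0  0  0  0  0  0  0  0  0  0  0  0
 Q  0  1  1  1  1  1  1  1  1  1  1  1
 W  0  1  2  2  2  2  2  2  2  2  2  2
 W  0  1  2  2  3  3  3  3  3  3  3  3
 G  0  1  2  3  3  3  3  3  3  3  3  3
 W  0  1  2  3  4  4  4  4  4  4  4  4
 G  0  1  2  3  4  4  4  4  4  4  4  4
 Q  0  1  2  3  4  5  5  5  5  5  5  5
 B  0  1  2  3  4  5  6  6  6  6  6  6
 B  0  1  2  3  4  5  6  6  6  6  7  7
 L  0  1  2  3  4  5  6  6  6  6  7  8
 L  0  1  2  3  4  5  6  6  6  6  7  8
 G  0  1  2  3  4  5  6  6  6  6  7  8
dp[12][11] = 8. One LCS (by backtracking along matches): QWGWQBBL.

8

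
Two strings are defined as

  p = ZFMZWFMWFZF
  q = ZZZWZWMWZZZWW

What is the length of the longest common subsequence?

6

One common subsequence of length 6: Z (p #1, q #3), then Z (p #4, q #5), then W (p #5, q #6), then M (p #7, q #7), then W (p #8, q #8), then Z (p #10, q #11). Since dp[11][13] = 6, nothing longer is possible.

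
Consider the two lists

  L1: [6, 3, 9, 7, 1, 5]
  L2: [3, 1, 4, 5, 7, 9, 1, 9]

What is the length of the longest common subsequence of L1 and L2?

Let dp[i][j] be the LCS length of the first i values of L1 and the first j values of L2. dp[i][j] = dp[i-1][j-1]+1 when the i-th and j-th values match, else max(dp[i-1][j], dp[i][j-1]).
    ·  3  1  4  5  7  9  1  9
 ·  0  0  0  0  0  0  0  0  0
 6  0  0  0  0  0  0  0  0  0
 3  0  1  1  1  1  1  1  1  1
 9  0  1  1  1  1  1  2  2  2
 7  0  1  1  1  1  2  2  2  2
 1  0  1  2  2  2  2  2  3  3
 5  0  1  2  2  3  3  3  3  3
dp[6][8] = 3. One LCS (by backtracking along matches): 3, 9, 1.

3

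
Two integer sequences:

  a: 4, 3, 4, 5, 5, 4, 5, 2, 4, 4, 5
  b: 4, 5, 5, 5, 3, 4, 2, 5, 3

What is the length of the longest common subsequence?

Match 4 [1,1], then 5 [4,3], then 5 [5,4], then 4 [6,6], then 2 [8,7], then 5 [11,8] — 6 values in the same relative order in both. dp[11][9] = 6 confirms this is the maximum.

6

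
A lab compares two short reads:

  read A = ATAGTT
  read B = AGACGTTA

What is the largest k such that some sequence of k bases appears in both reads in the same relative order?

5

Let dp[i][j] be the LCS length of the first i bases of read A and the first j bases of read B. dp[i][j] = dp[i-1][j-1]+1 when the i-th and j-th bases match, else max(dp[i-1][j], dp[i][j-1]).
    ·  A  G  A  C  G  T  T  A
 ·  0  0  0  0  0  0  0  0  0
 A  0  1  1  1  1  1  1  1  1
 T  0  1  1  1  1  1  2  2  2
 A  0  1  1  2  2  2  2  2  3
 G  0  1  2  2  2  3  3  3  3
 T  0  1  2  2  2  3  4  4  4
 T  0  1  2  2  2  3  4  5  5
dp[6][8] = 5. One LCS (by backtracking along matches): AAGTT.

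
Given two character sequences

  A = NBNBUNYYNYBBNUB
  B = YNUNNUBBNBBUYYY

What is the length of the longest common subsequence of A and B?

8

Match N [1,5], then B [2,8], then N [3,9], then B [4,11], then U [5,12], then Y [7,13], then Y [8,14], then Y [10,15] — 8 characters in the same relative order in both. The LCS DP gives dp[15][15] = 8, so this is optimal.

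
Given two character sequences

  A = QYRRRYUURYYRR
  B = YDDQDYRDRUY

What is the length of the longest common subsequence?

Taking Q at A[1]=B[4], Y at A[2]=B[6], R at A[3]=B[7], R at A[5]=B[9], U at A[8]=B[10], Y at A[11]=B[11] gives a common subsequence of length 6. The LCS DP gives dp[13][11] = 6, so this is optimal.

6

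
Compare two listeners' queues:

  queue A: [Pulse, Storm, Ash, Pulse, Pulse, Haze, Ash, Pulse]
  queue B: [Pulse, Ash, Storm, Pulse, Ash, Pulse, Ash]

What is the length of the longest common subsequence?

5

Pick Pulse (queue A #1, queue B #1), Storm (queue A #2, queue B #3), Ash (queue A #3, queue B #5), Pulse (queue A #5, queue B #6), Ash (queue A #7, queue B #7); all 5 songs appear in both, in order. Since dp[8][7] = 5, nothing longer is possible.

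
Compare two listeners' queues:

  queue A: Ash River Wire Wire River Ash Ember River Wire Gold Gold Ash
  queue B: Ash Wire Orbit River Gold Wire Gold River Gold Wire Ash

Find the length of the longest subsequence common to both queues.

7

Match Ash [1,1], then Wire [3,2], then River [5,4], then Wire [9,6], then Gold [10,7], then Gold [11,9], then Ash [12,11] — 7 songs in the same relative order in both. dp[12][11] = 7 confirms this is the maximum.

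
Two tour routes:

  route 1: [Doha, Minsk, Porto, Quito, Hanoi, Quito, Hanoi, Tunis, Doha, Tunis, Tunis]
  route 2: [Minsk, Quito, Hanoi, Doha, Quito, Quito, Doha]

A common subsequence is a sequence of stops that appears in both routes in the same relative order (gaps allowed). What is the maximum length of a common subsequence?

Match Minsk [2,1]; then Quito [4,2]; then Hanoi [5,3]; then Quito [6,6]; then Doha [9,7] — 5 stops in the same relative order in both. Since dp[11][7] = 5, nothing longer is possible.

5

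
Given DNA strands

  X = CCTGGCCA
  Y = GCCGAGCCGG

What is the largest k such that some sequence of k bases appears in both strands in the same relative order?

Let dp[i][j] be the LCS length of the first i bases of X and the first j bases of Y. dp[i][j] = dp[i-1][j-1]+1 when the i-th and j-th bases match, else max(dp[i-1][j], dp[i][j-1]).
    ·  G  C  C  G  A  G  C  C  G  G
 ·  0  0  0  0  0  0  0  0  0  0  0
 C  0  0  1  1  1  1  1  1  1  1  1
 C  0  0  1  2  2  2  2  2  2  2  2
 T  0  0  1  2  2  2  2  2  2  2  2
 G  0  1  1  2  3  3  3  3  3  3  3
 G  0  1  1  2  3  3  4  4  4  4  4
 C  0  1  2  2  3  3  4  5  5  5  5
 C  0  1  2  3  3  3  4  5  6  6  6
 A  0  1  2  3  3  4  4  5  6  6  6
dp[8][10] = 6. One LCS (by backtracking along matches): CCGGCC.

6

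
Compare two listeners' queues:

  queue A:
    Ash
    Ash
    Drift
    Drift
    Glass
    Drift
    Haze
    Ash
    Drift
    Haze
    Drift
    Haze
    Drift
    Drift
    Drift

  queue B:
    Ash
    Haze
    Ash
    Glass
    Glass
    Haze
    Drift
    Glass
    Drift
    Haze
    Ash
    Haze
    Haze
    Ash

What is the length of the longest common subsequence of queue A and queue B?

One common subsequence of length 9: Ash [1,1], then Ash [2,3], then Drift [4,7], then Glass [5,8], then Drift [6,9], then Haze [7,10], then Ash [8,11], then Haze [10,12], then Haze [12,13]. Since dp[15][14] = 9, nothing longer is possible.

9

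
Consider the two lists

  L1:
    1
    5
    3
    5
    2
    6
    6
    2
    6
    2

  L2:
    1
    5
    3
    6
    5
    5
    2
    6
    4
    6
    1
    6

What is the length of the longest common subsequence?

8

Let dp[i][j] be the LCS length of the first i values of L1 and the first j values of L2. dp[i][j] = dp[i-1][j-1]+1 when the i-th and j-th values match, else max(dp[i-1][j], dp[i][j-1]).
    ·  1  5  3  6  5  5  2  6  4  6  1  6
 ·  0  0  0  0  0  0  0  0  0  0  0  0  0
 1  0  1  1  1  1  1  1  1  1  1  1  1  1
 5  0  1  2  2  2  2  2  2  2  2  2  2  2
 3  0  1  2  3  3  3  3  3  3  3  3  3  3
 5  0  1  2  3  3  4  4  4  4  4  4  4  4
 2  0  1  2  3  3  4  4  5  5  5  5  5  5
 6  0  1  2  3  4  4  4  5  6  6  6  6  6
 6  0  1  2  3  4  4  4  5  6  6  7  7  7
 2  0  1  2  3  4  4  4  5  6  6  7  7  7
 6  0  1  2  3  4  4  4  5  6  6  7  7  8
 2  0  1  2  3  4  4  4  5  6  6  7  7  8
dp[10][12] = 8. One LCS (by backtracking along matches): 1, 5, 3, 5, 2, 6, 6, 6.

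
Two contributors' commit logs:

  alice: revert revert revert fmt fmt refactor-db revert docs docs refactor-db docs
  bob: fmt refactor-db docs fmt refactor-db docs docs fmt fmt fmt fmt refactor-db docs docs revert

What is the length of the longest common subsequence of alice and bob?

Match fmt (alice #4, bob #1), then fmt (alice #5, bob #4), then refactor-db (alice #6, bob #5), then docs (alice #8, bob #6), then docs (alice #9, bob #7), then refactor-db (alice #10, bob #12), then docs (alice #11, bob #14) — 7 commits in the same relative order in both. dp[11][15] = 7 confirms this is the maximum.

7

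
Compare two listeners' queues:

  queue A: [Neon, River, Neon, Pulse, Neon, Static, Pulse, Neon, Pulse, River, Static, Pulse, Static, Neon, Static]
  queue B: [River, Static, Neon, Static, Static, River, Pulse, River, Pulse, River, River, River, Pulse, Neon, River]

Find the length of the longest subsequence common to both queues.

8

Match River (queue A #2, queue B #1), Neon (queue A #3, queue B #3), Static (queue A #6, queue B #5), Pulse (queue A #7, queue B #7), Pulse (queue A #9, queue B #9), River (queue A #10, queue B #12), Pulse (queue A #12, queue B #13), Neon (queue A #14, queue B #14) — 8 songs in the same relative order in both. Since dp[15][15] = 8, nothing longer is possible.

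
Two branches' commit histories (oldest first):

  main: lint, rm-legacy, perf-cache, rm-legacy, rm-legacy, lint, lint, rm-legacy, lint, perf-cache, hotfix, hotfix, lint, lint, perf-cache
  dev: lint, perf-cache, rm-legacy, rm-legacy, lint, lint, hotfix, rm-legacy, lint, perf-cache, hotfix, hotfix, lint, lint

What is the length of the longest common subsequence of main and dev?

13

One common subsequence of length 13: lint (main #1, dev #1), perf-cache (main #3, dev #2), rm-legacy (main #4, dev #3), rm-legacy (main #5, dev #4), lint (main #6, dev #5), lint (main #7, dev #6), rm-legacy (main #8, dev #8), lint (main #9, dev #9), perf-cache (main #10, dev #10), hotfix (main #11, dev #11), hotfix (main #12, dev #12), lint (main #13, dev #13), lint (main #14, dev #14). Since dp[15][14] = 13, nothing longer is possible.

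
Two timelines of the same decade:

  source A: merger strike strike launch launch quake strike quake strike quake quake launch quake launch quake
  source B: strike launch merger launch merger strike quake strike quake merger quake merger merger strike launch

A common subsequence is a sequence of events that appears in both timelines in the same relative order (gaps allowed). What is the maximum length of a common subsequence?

Pick strike [3,1], then launch [4,2], then launch [5,4], then strike [7,6], then quake [8,7], then strike [9,8], then quake [10,9], then quake [11,11], then launch [14,15]; all 9 events appear in both, in order. dp[15][15] = 9 confirms this is the maximum.

9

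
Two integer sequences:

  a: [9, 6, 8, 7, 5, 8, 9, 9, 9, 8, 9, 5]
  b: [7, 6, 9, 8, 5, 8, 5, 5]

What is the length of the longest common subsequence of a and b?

Pick 9 (a #1, b #3), then 8 (a #3, b #4), then 5 (a #5, b #5), then 8 (a #6, b #6), then 5 (a #12, b #8); all 5 values appear in both, in order. Since dp[12][8] = 5, nothing longer is possible.

5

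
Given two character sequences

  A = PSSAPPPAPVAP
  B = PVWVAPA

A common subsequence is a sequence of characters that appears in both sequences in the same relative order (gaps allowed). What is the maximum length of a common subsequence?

Match P at A[1]=B[1], A at A[8]=B[5], P at A[9]=B[6], A at A[11]=B[7] — 4 characters in the same relative order in both, and the DP table's final entry dp[12][7] is also 4, so no common subsequence is longer.

4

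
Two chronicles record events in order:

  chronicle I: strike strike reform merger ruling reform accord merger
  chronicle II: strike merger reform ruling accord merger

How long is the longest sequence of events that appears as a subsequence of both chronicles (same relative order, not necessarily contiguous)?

Pick strike [1,1], then reform [3,3], then ruling [5,4], then accord [7,5], then merger [8,6]; all 5 events appear in both, in order. The LCS DP gives dp[8][6] = 5, so this is optimal.

5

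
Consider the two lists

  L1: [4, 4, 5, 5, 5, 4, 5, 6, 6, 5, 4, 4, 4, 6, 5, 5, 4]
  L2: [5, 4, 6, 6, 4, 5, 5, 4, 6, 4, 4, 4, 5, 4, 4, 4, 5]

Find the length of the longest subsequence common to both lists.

11

Taking 4 (L1 #1, L2 #2) → 4 (L1 #2, L2 #5) → 5 (L1 #4, L2 #6) → 5 (L1 #5, L2 #7) → 4 (L1 #6, L2 #8) → 6 (L1 #8, L2 #9) → 5 (L1 #10, L2 #13) → 4 (L1 #11, L2 #14) → 4 (L1 #12, L2 #15) → 4 (L1 #13, L2 #16) → 5 (L1 #16, L2 #17) gives a common subsequence of length 11. Since dp[17][17] = 11, nothing longer is possible.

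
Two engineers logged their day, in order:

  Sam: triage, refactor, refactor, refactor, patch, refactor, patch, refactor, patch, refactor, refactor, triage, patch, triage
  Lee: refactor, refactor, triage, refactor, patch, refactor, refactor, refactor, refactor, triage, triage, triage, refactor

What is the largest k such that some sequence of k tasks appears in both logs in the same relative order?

10

Taking refactor at Sam[2]=Lee[1], then refactor at Sam[3]=Lee[2], then refactor at Sam[4]=Lee[4], then patch at Sam[5]=Lee[5], then refactor at Sam[6]=Lee[6], then refactor at Sam[8]=Lee[7], then refactor at Sam[10]=Lee[8], then refactor at Sam[11]=Lee[9], then triage at Sam[12]=Lee[11], then triage at Sam[14]=Lee[12] gives a common subsequence of length 10. The LCS DP gives dp[14][13] = 10, so this is optimal.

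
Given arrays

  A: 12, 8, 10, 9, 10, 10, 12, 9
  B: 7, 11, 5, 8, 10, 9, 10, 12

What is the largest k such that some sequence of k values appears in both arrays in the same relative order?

5

One common subsequence of length 5: 8 [2,4], then 10 [3,5], then 9 [4,6], then 10 [6,7], then 12 [7,8], and the DP table's final entry dp[8][8] is also 5, so no common subsequence is longer.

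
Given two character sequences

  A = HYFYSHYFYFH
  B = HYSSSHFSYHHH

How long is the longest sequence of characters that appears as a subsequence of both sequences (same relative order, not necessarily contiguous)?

7

Pick H [1,1] → Y [2,2] → S [5,5] → H [6,6] → F [8,7] → Y [9,9] → H [11,12]; all 7 characters appear in both, in order. The LCS DP gives dp[11][12] = 7, so this is optimal.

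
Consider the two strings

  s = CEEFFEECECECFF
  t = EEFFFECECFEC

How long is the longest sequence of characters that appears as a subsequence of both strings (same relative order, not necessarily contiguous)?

Match E at s[2]=t[1]; then E at s[3]=t[2]; then F at s[4]=t[4]; then F at s[5]=t[5]; then E at s[7]=t[6]; then C at s[8]=t[7]; then E at s[9]=t[8]; then C at s[10]=t[9]; then E at s[11]=t[11]; then C at s[12]=t[12] — 10 characters in the same relative order in both, and the DP table's final entry dp[14][12] is also 10, so no common subsequence is longer.

10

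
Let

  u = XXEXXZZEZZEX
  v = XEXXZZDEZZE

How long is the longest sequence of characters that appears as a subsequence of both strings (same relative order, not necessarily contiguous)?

Taking X [2,1], E [3,2], X [4,3], X [5,4], Z [6,5], Z [7,6], E [8,8], Z [9,9], Z [10,10], E [11,11] gives a common subsequence of length 10. dp[12][11] = 10 confirms this is the maximum.

10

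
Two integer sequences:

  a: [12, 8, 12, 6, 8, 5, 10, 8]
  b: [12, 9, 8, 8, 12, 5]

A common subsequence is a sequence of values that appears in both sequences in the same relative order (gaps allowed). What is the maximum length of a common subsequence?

Pick 12 [1,1], 8 [2,4], 12 [3,5], 5 [6,6]; all 4 values appear in both, in order, and the DP table's final entry dp[8][6] is also 4, so no common subsequence is longer.

4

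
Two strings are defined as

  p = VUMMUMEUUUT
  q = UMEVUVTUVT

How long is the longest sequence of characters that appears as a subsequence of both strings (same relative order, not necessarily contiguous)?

6

Taking U [5,1] → M [6,2] → E [7,3] → U [8,5] → U [9,8] → T [11,10] gives a common subsequence of length 6. dp[11][10] = 6 confirms this is the maximum.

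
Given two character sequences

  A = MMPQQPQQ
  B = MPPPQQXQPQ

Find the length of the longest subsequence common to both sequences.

One common subsequence of length 6: M [1,1]; then P [3,4]; then Q [4,6]; then Q [5,8]; then P [6,9]; then Q [8,10], and the DP table's final entry dp[8][10] is also 6, so no common subsequence is longer.

6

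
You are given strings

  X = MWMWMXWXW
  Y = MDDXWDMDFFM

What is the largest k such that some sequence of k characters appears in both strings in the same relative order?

One common subsequence of length 4: M (X #1, Y #1), then W (X #2, Y #5), then M (X #3, Y #7), then M (X #5, Y #11). dp[9][11] = 4 confirms this is the maximum.

4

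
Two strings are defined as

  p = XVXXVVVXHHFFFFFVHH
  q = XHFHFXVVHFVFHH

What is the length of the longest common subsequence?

9

Pick X [1,1], then X [4,6], then V [6,7], then V [7,8], then H [10,9], then F [11,10], then F [15,12], then H [17,13], then H [18,14]; all 9 characters appear in both, in order, and the DP table's final entry dp[18][14] is also 9, so no common subsequence is longer.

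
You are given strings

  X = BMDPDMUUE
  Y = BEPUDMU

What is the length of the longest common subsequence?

5

Taking B at X[1]=Y[1], P at X[4]=Y[3], D at X[5]=Y[5], M at X[6]=Y[6], U at X[8]=Y[7] gives a common subsequence of length 5. The LCS DP gives dp[9][7] = 5, so this is optimal.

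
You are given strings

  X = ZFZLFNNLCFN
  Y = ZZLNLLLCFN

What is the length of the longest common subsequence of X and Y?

8

Let dp[i][j] be the LCS length of the first i characters of X and the first j characters of Y. dp[i][j] = dp[i-1][j-1]+1 when the i-th and j-th characters match, else max(dp[i-1][j], dp[i][j-1]).
    ·  Z  Z  L  N  L  L  L  C  F  N
 ·  0  0  0  0  0  0  0  0  0  0  0
 Z  0  1  1  1  1  1  1  1  1  1  1
 F  0  1  1  1  1  1  1  1  1  2  2
 Z  0  1  2  2  2  2  2  2  2  2  2
 L  0  1  2  3  3  3  3  3  3  3  3
 F  0  1  2  3  3  3  3  3  3  4  4
 N  0  1  2  3  4  4  4  4  4  4  5
 N  0  1  2  3  4  4  4  4  4  4  5
 L  0  1  2  3  4  5  5  5  5  5  5
 C  0  1  2  3  4  5  5  5  6  6  6
 F  0  1  2  3  4  5  5  5  6  7  7
 N  0  1  2  3  4  5  5  5  6  7  8
dp[11][10] = 8. One LCS (by backtracking along matches): ZZLNLCFN.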